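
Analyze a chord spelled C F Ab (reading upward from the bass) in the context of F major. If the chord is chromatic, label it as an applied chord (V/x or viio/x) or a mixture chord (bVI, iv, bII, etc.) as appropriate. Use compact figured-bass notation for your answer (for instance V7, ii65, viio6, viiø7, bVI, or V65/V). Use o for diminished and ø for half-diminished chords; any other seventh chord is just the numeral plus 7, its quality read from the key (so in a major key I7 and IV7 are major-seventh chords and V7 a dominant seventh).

i64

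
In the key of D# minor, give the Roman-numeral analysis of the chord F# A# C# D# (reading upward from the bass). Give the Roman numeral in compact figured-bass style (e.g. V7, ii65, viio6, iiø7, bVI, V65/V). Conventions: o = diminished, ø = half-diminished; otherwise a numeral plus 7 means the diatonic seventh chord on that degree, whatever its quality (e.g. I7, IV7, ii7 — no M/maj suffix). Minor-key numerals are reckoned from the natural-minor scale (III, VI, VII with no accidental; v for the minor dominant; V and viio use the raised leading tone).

i65

Stacked in thirds the chord is D#-F#-A#-C#: a minor seventh chord on D#.
D# is scale degree 1 in D# minor, and a minor seventh chord on that degree is written i7.
With F# in the bass the chord is in first inversion, so the figured bass is 65.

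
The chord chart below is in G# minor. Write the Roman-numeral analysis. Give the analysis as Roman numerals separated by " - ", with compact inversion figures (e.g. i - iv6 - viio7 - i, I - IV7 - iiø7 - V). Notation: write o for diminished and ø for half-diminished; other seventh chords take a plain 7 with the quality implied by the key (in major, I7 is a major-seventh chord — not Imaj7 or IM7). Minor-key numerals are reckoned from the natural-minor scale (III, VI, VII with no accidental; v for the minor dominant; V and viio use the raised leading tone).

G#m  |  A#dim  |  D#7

i - iio - V7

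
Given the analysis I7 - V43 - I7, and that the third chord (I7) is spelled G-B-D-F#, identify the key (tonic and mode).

The chord Gmaj7 is a major seventh chord rooted on G; its label is I7.
If G is scale degree 1 and the mode makes that degree carry a major seventh chord, the tonic is G and the mode is major.

G major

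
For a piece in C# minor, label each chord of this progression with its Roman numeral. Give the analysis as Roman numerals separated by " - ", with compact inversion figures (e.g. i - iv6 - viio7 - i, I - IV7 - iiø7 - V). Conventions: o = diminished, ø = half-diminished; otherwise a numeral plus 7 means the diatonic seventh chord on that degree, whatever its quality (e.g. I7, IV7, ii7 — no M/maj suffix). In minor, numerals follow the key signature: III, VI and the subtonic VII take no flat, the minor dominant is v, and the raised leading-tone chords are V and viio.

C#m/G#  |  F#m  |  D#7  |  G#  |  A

i64 - iv - V7/V - V - VI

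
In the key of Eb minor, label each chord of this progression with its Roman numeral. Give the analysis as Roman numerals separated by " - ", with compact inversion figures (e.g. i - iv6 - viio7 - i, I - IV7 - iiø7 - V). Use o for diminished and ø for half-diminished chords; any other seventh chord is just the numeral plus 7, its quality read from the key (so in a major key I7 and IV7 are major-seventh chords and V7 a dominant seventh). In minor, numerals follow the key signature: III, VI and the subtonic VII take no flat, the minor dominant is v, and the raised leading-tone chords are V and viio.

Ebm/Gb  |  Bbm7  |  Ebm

i6 - v7 - i

Ebm/Gb: minor triad on Eb = scale degree 1 → i6.
Bbm7: minor seventh chord on Bb = scale degree 5 → v7.
Ebm: minor triad on Eb = scale degree 1 → i.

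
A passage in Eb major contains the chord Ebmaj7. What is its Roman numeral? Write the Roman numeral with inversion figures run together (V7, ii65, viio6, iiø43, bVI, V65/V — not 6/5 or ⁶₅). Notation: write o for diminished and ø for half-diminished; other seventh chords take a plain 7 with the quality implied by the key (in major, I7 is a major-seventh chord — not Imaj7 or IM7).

I7

Stacked in thirds the chord is Eb-G-Bb-D: a major seventh chord on Eb.
Eb is scale degree 1 in Eb major, and a major seventh chord on that degree is written I7.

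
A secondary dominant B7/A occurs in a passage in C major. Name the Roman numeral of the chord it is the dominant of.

The chord is a dominant seventh chord on B.
A dominant resolves down a perfect fifth: B → E. In C major, E is scale degree 3, i.e. iii.

iii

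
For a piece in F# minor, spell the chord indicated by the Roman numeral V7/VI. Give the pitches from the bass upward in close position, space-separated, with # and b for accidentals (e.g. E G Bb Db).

V7/VI is a secondary dominant — the dominant seventh of VI. VI in F# minor is D, so the applied chord's root is A, a perfect fifth above.
Building a dominant seventh chord on A gives A-C#-E-G.

A C# E G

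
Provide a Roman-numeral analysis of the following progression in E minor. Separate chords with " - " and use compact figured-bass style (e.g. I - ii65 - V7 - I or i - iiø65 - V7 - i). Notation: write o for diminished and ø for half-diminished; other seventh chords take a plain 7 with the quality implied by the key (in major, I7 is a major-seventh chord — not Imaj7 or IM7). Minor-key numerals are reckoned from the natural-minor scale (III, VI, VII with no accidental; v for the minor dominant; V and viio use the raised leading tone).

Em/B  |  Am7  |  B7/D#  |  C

Em/B: minor triad on E = scale degree 1 → i64.
Am7 has root A, degree 4 in E minor, so iv7.
B7/D#: root B is the dominant; dominant seventh chord there is V65.
C has root C, degree 6 in E minor, so VI.

i64 - iv7 - V65 - VI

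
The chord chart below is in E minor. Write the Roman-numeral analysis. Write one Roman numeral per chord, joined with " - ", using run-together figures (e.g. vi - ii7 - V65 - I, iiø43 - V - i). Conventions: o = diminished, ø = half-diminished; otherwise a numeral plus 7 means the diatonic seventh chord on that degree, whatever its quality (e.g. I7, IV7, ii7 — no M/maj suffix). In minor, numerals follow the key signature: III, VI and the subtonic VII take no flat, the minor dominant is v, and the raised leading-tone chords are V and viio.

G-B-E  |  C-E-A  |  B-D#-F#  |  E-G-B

i6 - iv6 - V - i

G-B-E has root E, degree 1 in E minor, so i6.
C-E-A: minor triad on A = scale degree 4 → iv6.
B-D#-F#: root B is the dominant; major triad there is V.
E-G-B: minor triad on E = scale degree 1 → i.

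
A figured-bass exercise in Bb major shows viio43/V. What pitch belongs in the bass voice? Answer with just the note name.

Bb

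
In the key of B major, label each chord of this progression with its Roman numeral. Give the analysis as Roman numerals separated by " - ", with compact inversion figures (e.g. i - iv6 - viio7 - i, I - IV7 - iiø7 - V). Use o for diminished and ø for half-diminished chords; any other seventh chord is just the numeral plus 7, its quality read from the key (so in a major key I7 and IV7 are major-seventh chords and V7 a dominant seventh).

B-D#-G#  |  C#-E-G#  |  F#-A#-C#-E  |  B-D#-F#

B-D#-G#: root G# is the submediant; minor triad there is vi6.
C#-E-G#: minor triad on C# = scale degree 2 → ii.
F#-A#-C#-E has root F#, degree 5 in B major, so V7.
B-D#-F#: root B is the tonic; major triad there is I.

vi6 - ii - V7 - I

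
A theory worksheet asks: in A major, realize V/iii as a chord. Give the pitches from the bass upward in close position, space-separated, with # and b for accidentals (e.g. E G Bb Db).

G# B# D#

The slash means an applied dominant: we want the dominant of iii. In A major, iii is C# minor, and its dominant is built on G#.
Building a major triad on G# gives G#-B#-D#.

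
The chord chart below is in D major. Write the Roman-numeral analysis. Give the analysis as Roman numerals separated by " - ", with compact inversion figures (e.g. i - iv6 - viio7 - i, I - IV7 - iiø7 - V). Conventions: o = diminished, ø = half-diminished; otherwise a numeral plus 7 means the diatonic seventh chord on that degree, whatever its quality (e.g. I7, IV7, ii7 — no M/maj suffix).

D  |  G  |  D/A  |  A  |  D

I - IV - I64 - V - I

D has root D, degree 1 in D major, so I.
G: major triad on G = scale degree 4 → IV.
D/A has root D, degree 1 in D major, so I64.
A has root A, degree 5 in D major, so V.
D: root D is the tonic; major triad there is I.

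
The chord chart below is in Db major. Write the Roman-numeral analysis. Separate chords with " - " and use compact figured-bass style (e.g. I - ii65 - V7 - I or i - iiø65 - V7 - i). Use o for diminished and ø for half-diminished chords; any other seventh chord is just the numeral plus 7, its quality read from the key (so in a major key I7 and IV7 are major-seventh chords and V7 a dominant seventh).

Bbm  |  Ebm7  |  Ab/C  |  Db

Bbm: root Bb is the submediant; minor triad there is vi.
Ebm7: minor seventh chord on Eb = scale degree 2 → ii7.
Ab/C: root Ab is the dominant; major triad there is V6.
Db: major triad on Db = scale degree 1 → I.

vi - ii7 - V6 - I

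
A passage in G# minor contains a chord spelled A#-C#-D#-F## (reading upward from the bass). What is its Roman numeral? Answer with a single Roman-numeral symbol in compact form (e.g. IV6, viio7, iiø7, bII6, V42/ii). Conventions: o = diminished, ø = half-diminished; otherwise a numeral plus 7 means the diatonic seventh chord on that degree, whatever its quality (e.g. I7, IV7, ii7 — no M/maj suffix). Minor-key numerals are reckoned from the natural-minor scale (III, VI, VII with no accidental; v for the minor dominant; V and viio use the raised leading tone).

The pitches D#-F##-A#-C# form a dominant seventh chord rooted on D#.
D# is scale degree 5 in G# minor, and a dominant seventh chord on that degree is written V7.
With A# in the bass the chord is in second inversion, so the figured bass is 43.

V43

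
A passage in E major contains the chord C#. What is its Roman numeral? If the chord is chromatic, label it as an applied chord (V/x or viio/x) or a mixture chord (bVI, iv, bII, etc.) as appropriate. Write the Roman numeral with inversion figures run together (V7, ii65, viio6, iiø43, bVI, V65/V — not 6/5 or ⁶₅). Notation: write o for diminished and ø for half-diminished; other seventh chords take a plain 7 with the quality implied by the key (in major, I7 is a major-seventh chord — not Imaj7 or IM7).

The pitches C#-E#-G# form a major triad rooted on C#.
C# is not a diatonic chord root with this quality in E major, but it lies a perfect fifth above F# (ii), so the chord functions as an applied dominant of ii.

V/ii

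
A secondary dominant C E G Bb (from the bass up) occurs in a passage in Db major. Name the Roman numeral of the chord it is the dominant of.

iii

The chord is a dominant seventh chord on C.
A dominant resolves down a perfect fifth: C → F. In Db major, F is scale degree 3, i.e. iii.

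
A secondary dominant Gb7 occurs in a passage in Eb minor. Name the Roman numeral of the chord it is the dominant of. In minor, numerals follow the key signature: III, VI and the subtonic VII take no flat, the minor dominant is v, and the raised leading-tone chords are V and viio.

The chord is a dominant seventh chord on Gb.
A dominant resolves down a perfect fifth: Gb → Cb. In Eb minor, Cb is scale degree 6, i.e. VI.

VI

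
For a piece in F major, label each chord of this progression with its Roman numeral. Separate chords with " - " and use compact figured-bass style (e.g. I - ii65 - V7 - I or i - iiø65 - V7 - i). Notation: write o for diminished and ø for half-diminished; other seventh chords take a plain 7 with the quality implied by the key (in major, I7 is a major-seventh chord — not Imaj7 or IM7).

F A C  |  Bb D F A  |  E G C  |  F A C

I - IV7 - V6 - I

F-A-C: major triad on F = scale degree 1 → I.
Bb-D-F-A: root Bb is the subdominant; major seventh chord there is IV7.
E-G-C: major triad on C = scale degree 5 → V6.
F-A-C: major triad on F = scale degree 1 → I.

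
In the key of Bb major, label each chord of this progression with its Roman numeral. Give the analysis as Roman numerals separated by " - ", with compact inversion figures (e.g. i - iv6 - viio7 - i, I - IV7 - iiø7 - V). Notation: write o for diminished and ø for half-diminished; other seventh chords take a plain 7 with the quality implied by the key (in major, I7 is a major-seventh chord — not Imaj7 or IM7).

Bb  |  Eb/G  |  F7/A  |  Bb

Bb: major triad on Bb = scale degree 1 → I.
Eb/G: major triad on Eb = scale degree 4 → IV6.
F7/A: root F is the dominant; dominant seventh chord there is V65.
Bb: root Bb is the tonic; major triad there is I.

I - IV6 - V65 - I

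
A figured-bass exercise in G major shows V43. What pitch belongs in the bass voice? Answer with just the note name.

V in G major has root D; the chord is D-F#-A-C.
The figure 43 means second inversion — the fifth is in the bass.

A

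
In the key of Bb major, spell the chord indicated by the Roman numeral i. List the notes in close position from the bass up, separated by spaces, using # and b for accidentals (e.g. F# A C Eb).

Bb Db F

i is the minor tonic, borrowed from the parallel minor. In Bb major that root is Bb.
So the chord is Bb-Db-F.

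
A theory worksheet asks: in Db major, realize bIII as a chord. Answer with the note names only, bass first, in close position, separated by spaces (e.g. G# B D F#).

Scale degree 3 in Db major is F; lowering it a half step gives Fb. bIII is a major triad on the lowered third degree, borrowed from the parallel minor.
So the chord is Fb-Ab-Cb.

Fb Ab Cb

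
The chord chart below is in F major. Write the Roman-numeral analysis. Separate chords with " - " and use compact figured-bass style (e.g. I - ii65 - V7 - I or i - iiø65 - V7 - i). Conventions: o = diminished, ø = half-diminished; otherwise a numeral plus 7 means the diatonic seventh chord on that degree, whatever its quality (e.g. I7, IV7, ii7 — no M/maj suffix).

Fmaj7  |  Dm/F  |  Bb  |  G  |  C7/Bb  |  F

Fmaj7: major seventh chord on F = scale degree 1 → I7.
Dm/F: root D is the submediant; minor triad there is vi6.
Bb: root Bb is the subdominant; major triad there is IV.
G is the secondary dominant of V (major triad on G): V/V.
C7/Bb: dominant seventh chord on C = scale degree 5 → V42.
F has root F, degree 1 in F major, so I.

I7 - vi6 - IV - V/V - V42 - I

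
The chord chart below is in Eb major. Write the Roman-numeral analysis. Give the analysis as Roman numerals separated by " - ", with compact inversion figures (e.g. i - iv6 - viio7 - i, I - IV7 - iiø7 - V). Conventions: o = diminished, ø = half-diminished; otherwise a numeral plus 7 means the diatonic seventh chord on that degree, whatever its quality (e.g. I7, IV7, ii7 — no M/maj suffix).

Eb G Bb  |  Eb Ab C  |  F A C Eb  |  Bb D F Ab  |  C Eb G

I - IV64 - V7/V - V7 - vi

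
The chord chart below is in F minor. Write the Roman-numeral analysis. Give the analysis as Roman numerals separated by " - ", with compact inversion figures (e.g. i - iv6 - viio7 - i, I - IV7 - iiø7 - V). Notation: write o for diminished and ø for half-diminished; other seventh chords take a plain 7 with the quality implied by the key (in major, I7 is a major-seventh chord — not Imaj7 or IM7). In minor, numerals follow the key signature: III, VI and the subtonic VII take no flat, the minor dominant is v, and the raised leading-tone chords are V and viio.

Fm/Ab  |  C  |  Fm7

i6 - V - i7

Fm/Ab: root F is the tonic; minor triad there is i6.
C: root C is the dominant; major triad there is V.
Fm7: minor seventh chord on F = scale degree 1 → i7.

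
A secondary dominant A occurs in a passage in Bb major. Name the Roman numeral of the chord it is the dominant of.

iii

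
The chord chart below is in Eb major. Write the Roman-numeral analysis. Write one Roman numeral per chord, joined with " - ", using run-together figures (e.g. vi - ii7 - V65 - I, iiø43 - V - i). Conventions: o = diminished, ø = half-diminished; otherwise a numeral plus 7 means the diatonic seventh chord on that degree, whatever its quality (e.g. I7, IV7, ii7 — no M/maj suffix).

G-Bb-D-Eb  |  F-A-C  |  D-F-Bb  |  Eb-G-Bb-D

I65 - V/V - V6 - I7

G-Bb-D-Eb: root Eb is the tonic; major seventh chord there is I65.
F-A-C is the secondary dominant of V (major triad on F): V/V.
D-F-Bb has root Bb, degree 5 in Eb major, so V6.
Eb-G-Bb-D has root Eb, degree 1 in Eb major, so I7.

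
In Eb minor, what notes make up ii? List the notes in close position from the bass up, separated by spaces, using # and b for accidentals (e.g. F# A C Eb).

F Ab C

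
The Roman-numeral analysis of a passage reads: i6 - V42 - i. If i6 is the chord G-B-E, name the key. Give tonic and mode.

E minor

i6 is given as G-B-E — a minor triad with root E.
If E is scale degree 1 and the mode makes that degree carry a minor triad, the tonic is E and the mode is minor.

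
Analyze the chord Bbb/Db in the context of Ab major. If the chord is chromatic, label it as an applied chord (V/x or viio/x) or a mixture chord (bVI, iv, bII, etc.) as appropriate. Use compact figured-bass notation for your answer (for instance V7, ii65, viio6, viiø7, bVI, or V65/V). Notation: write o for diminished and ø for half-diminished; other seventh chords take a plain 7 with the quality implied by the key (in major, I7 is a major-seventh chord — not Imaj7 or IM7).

bII6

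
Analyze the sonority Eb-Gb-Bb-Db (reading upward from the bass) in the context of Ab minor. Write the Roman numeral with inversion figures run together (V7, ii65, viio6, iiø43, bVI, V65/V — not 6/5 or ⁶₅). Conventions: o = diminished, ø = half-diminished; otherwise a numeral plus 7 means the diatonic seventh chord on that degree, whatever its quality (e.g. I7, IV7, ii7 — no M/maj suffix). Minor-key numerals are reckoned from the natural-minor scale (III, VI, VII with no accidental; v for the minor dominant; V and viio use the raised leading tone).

The pitches Eb-Gb-Bb-Db form a minor seventh chord rooted on Eb.
In Ab minor, Eb is the dominant; the diatonic minor seventh chord there is v7.

v7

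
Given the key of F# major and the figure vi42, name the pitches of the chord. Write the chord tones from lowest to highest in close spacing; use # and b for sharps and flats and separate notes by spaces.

C# D# F# A#

In F# major, scale degree 6 is D#, and the diatonic chord built there is a minor seventh chord.
That chord is spelled D#-F#-A#-C#.
With the 42 figure the chord is in third inversion; from the bass C# upward in close position it reads C#-D#-F#-A#.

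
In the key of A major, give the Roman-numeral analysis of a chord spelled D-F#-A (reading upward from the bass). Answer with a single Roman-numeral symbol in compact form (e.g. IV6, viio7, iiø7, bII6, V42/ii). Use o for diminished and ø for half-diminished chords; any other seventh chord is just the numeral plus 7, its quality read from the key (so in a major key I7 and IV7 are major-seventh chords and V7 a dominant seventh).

IV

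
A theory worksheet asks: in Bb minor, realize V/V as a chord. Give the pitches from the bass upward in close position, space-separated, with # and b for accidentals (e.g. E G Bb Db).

V/V is a secondary dominant — the dominant triad of V. V in Bb minor is F, so the applied chord's root is C, a perfect fifth above.
Building a major triad on C gives C-E-G.

C E G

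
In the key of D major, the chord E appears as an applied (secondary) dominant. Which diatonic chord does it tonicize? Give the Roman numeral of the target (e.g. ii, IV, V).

The chord is a major triad on E.
A dominant resolves down a perfect fifth: E → A. In D major, A is scale degree 5, i.e. V.

V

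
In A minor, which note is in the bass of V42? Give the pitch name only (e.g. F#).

V in A minor has root E; the chord is E-G#-B-D.
The figure 42 means third inversion — the seventh is in the bass.

D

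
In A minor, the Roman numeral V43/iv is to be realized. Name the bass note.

The applied chord V43/iv is rooted on A: A-C#-E-G.
The figure 43 means second inversion — the fifth is in the bass.

E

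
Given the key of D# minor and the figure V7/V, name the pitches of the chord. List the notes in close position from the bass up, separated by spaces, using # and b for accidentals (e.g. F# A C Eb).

V7/V is a secondary dominant — the dominant seventh of V. V in D# minor is A#, so the applied chord's root is E#, a perfect fifth above.
Building a dominant seventh chord on E# gives E#-G##-B#-D#.

E# G## B# D#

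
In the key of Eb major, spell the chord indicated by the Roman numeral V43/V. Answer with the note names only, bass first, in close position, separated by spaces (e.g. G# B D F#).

C Eb F A

The slash means an applied dominant: we want the dominant of V. In Eb major, V is Bb major, and its dominant is built on F.
Building a dominant seventh chord on F gives F-A-C-Eb.
With the 43 figure the chord is in second inversion; from the bass C upward in close position it reads C-Eb-F-A.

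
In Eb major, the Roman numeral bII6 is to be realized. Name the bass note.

Ab

bII in Eb major has root Fb; the chord is Fb-Ab-Cb.
The figure 6 means first inversion — the third is in the bass.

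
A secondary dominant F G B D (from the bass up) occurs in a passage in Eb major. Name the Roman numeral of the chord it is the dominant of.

The chord is a dominant seventh chord on G.
A dominant resolves down a perfect fifth: G → C. In Eb major, C is scale degree 6, i.e. vi.

vi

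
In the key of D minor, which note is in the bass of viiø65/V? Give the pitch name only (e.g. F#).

The applied chord viiø65/V is rooted on G#: G#-B-D-F#.
The figure 65 means first inversion — the third is in the bass.

B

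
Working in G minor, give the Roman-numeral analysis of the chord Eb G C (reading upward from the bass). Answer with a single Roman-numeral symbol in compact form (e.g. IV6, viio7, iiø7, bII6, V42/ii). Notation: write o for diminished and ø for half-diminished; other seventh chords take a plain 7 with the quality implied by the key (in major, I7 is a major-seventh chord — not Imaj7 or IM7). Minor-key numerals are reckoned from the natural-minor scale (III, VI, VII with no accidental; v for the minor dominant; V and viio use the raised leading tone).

iv6

The pitches C-Eb-G form a minor triad rooted on C.
C is scale degree 4 in G minor, and a minor triad on that degree is written iv.
With Eb in the bass the chord is in first inversion, so the figured bass is 6.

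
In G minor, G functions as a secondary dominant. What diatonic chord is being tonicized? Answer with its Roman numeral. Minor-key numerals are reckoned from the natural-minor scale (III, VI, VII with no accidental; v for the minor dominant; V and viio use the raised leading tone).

iv

The chord is a major triad on G.
A dominant resolves down a perfect fifth: G → C. In G minor, C is scale degree 4, i.e. iv.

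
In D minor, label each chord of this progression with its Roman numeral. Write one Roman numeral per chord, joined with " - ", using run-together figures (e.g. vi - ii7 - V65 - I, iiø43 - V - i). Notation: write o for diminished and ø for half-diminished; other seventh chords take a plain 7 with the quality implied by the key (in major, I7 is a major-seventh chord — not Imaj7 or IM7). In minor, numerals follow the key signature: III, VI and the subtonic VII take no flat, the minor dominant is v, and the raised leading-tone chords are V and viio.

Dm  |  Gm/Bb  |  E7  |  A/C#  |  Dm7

i - iv6 - V7/V - V6 - i7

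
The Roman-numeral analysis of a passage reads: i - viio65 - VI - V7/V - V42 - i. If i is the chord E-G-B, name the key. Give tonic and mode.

E minor

i is given as E-G-B — a minor triad with root E.
If E is scale degree 1 and the mode makes that degree carry a minor triad, the tonic is E and the mode is minor.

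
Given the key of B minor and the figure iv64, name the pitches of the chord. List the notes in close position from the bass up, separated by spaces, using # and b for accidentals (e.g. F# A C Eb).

B E G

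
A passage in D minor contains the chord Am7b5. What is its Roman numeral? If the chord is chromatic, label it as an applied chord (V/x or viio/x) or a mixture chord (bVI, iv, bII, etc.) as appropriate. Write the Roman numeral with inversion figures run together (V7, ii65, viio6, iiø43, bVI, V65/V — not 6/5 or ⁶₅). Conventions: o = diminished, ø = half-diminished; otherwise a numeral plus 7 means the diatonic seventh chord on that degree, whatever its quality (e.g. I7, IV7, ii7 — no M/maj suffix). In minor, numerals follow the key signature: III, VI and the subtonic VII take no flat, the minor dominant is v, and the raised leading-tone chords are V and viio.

viiø7/VI

The pitches A-C-Eb-G form a half-diminished seventh chord rooted on A.
A sits a half step below Bb (VI in D minor); a diminished chord there is the applied leading-tone chord of VI.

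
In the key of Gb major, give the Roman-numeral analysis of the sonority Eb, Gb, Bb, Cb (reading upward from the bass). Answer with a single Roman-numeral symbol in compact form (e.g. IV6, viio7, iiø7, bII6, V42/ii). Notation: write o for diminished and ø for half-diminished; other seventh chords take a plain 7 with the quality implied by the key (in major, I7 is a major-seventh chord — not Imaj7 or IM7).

The pitches Cb-Eb-Gb-Bb form a major seventh chord rooted on Cb.
In Gb major, Cb is the subdominant; the diatonic major seventh chord there is IV7.
With Eb in the bass the chord is in first inversion, so the figured bass is 65.

IV65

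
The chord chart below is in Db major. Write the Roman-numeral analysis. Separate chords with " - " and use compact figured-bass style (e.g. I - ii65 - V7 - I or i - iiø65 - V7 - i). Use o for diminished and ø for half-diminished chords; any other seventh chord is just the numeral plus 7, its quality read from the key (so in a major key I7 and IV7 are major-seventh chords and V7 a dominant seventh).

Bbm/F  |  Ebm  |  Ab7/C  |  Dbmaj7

vi64 - ii - V65 - I7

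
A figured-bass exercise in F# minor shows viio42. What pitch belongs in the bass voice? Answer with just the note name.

D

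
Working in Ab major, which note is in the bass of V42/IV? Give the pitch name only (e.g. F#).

The applied chord V42/IV is rooted on Ab: Ab-C-Eb-Gb.
The figure 42 means third inversion — the seventh is in the bass.

Gb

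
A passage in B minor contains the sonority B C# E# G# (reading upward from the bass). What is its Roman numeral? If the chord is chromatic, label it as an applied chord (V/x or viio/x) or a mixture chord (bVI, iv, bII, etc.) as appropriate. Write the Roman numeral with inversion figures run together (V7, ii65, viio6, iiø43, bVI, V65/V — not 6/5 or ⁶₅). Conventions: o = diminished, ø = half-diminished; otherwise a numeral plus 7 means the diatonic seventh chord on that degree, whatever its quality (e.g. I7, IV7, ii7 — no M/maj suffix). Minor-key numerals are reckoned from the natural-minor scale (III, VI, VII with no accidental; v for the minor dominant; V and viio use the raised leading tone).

V42/V

Stacked in thirds the chord is C#-E#-G#-B: a dominant seventh chord on C#.
C# is not a diatonic chord root with this quality in B minor, but it lies a perfect fifth above F# (V), so the chord functions as an applied dominant of V.
With B in the bass the chord is in third inversion, so the figured bass is 42.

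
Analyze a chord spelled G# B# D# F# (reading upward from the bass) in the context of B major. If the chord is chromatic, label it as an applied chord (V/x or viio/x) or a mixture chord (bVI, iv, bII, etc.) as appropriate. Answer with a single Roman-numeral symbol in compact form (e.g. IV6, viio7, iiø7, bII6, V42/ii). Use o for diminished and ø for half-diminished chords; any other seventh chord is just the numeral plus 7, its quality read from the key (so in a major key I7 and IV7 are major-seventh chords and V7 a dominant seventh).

V7/ii

The pitches G#-B#-D#-F# form a dominant seventh chord rooted on G#.
G# is not a diatonic chord root with this quality in B major, but it lies a perfect fifth above C# (ii), so the chord functions as an applied dominant of ii.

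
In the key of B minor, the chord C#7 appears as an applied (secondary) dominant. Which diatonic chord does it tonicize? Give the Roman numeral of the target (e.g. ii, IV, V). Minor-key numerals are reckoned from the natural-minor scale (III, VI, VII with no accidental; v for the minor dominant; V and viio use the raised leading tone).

V

The chord is a dominant seventh chord on C#.
A dominant resolves down a perfect fifth: C# → F#. In B minor, F# is scale degree 5, i.e. V.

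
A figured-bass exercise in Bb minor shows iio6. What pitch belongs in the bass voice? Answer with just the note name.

iio in Bb minor has root C; the chord is C-Eb-Gb.
The figure 6 means first inversion — the third is in the bass.

Eb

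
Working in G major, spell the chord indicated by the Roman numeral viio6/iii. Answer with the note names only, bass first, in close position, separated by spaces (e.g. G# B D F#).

C# E A#

The slash marks an applied leading-tone chord: viio of iii. In G major, iii is B, so the leading tone to it is A#, a half step below.
Building a diminished triad on A# gives A#-C#-E.
The figured bass 6 indicates first inversion, placing the third (C#) in the bass: C#-E-A#.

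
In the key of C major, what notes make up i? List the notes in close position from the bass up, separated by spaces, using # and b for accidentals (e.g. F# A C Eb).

Scale degree 1 in C major is C; here the chord built on it is altered to a minor triad. i is the minor tonic, borrowed from the parallel minor.
So the chord is C-Eb-G, a minor triad.

C Eb G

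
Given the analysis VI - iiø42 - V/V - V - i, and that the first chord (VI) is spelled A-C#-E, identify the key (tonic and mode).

C# minor

The chord A is a major triad rooted on A; its label is VI.
VI on A implies A is the submediant; that puts the tonic at C#, and the uppercase numeral fits minor mode.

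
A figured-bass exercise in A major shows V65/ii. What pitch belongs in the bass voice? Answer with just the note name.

A#

The applied chord V65/ii is rooted on F#: F#-A#-C#-E.
The figure 65 means first inversion — the third is in the bass.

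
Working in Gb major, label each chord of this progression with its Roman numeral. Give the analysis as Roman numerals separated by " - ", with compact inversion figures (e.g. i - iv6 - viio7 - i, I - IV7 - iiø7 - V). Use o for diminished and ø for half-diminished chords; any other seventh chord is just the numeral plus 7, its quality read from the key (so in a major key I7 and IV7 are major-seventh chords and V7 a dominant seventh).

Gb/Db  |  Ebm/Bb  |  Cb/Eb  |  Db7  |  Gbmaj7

Gb/Db: root Gb is the tonic; major triad there is I64.
Ebm/Bb: minor triad on Eb = scale degree 6 → vi64.
Cb/Eb: major triad on Cb = scale degree 4 → IV6.
Db7 has root Db, degree 5 in Gb major, so V7.
Gbmaj7 has root Gb, degree 1 in Gb major, so I7.

I64 - vi64 - IV6 - V7 - I7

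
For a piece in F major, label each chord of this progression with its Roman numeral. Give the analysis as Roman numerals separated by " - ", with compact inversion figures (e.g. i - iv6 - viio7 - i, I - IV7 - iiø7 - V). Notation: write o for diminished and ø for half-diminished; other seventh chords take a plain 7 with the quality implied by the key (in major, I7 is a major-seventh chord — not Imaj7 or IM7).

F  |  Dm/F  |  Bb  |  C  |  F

I - vi6 - IV - V - I

F: major triad on F = scale degree 1 → I.
Dm/F: root D is the submediant; minor triad there is vi6.
Bb: root Bb is the subdominant; major triad there is IV.
C has root C, degree 5 in F major, so V.
F has root F, degree 1 in F major, so I.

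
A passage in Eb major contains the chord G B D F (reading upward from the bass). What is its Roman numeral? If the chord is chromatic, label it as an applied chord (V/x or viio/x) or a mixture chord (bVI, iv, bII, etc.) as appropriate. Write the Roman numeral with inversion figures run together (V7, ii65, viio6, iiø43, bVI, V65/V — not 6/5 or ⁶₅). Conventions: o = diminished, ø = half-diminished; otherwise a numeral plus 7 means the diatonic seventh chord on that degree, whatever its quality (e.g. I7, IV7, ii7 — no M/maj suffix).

Stacked in thirds the chord is G-B-D-F: a dominant seventh chord on G.
G is not a diatonic chord root with this quality in Eb major, but it lies a perfect fifth above C (vi), so the chord functions as an applied dominant of vi.

V7/vi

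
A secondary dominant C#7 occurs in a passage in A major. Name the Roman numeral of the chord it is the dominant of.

vi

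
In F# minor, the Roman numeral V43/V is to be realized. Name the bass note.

The applied chord V43/V is rooted on G#: G#-B#-D#-F#.
The figure 43 means second inversion — the fifth is in the bass.

D#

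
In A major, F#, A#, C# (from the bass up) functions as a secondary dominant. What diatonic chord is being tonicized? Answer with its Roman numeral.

The chord is a major triad on F#.
A dominant resolves down a perfect fifth: F# → B. In A major, B is scale degree 2, i.e. ii.

ii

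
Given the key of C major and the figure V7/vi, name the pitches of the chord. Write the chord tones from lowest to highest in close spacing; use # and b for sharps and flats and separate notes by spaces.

E G# B D

V7/vi is a secondary dominant — the dominant seventh of vi. vi in C major is A, so the applied chord's root is E, a perfect fifth above.
Building a dominant seventh chord on E gives E-G#-B-D.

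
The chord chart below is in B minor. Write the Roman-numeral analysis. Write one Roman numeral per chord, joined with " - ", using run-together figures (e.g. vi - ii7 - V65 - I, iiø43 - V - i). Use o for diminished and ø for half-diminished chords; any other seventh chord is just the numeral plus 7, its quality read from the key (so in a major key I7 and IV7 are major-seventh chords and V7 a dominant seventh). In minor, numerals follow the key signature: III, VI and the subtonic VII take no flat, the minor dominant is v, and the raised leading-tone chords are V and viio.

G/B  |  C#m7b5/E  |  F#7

G/B: root G is the submediant; major triad there is VI6.
C#m7b5/E has root C#, degree 2 in B minor, so iiø65.
F#7: root F# is the dominant; dominant seventh chord there is V7.

VI6 - iiø65 - V7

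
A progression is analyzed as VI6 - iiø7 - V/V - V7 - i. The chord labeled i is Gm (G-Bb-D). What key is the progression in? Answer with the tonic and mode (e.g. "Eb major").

G minor

i is given as G-Bb-D — a minor triad with root G.
If G is scale degree 1 and the mode makes that degree carry a minor triad, the tonic is G and the mode is minor.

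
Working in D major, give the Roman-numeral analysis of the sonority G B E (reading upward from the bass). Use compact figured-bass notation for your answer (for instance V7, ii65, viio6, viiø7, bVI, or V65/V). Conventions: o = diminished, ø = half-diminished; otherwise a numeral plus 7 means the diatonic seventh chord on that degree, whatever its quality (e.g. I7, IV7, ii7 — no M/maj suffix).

Stacked in thirds the chord is E-G-B: a minor triad on E.
In D major, E is the supertonic; the diatonic minor triad there is ii.
With G in the bass the chord is in first inversion, so the figured bass is 6.

ii6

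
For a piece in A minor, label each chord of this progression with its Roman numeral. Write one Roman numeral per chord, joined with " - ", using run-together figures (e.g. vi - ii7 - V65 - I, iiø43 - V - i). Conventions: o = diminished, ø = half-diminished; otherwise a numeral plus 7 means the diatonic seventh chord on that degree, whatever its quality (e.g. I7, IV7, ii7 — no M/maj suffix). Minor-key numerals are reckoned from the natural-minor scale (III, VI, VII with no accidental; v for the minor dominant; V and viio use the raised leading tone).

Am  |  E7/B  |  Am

i - V43 - i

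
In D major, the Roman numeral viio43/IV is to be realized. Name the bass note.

C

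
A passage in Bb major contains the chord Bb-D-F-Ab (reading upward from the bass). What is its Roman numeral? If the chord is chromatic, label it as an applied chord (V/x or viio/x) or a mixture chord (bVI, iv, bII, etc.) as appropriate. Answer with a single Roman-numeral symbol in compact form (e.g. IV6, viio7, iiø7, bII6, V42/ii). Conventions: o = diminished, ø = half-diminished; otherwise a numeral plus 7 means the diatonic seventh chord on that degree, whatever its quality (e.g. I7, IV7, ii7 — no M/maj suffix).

The pitches Bb-D-F-Ab form a dominant seventh chord rooted on Bb.
Bb is not a diatonic chord root with this quality in Bb major, but it lies a perfect fifth above Eb (IV), so the chord functions as an applied dominant of IV.

V7/IV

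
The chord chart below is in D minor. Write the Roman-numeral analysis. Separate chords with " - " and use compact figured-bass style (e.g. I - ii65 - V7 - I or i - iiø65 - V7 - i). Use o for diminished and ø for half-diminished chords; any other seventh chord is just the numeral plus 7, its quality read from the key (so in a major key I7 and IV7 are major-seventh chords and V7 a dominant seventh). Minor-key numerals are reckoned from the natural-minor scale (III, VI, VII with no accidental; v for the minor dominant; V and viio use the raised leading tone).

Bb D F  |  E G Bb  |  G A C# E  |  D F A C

VI - iio - V42 - i7

Bb-D-F has root Bb, degree 6 in D minor, so VI.
E-G-Bb has root E, degree 2 in D minor, so iio.
G-A-C#-E: root A is the dominant; dominant seventh chord there is V42.
D-F-A-C: root D is the tonic; minor seventh chord there is i7.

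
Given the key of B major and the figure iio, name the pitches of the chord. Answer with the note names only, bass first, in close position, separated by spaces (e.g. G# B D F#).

C# E G

iio is the diminished supertonic triad, borrowed from the parallel minor. In B major that root is C#.
So the chord is C#-E-G, a diminished triad.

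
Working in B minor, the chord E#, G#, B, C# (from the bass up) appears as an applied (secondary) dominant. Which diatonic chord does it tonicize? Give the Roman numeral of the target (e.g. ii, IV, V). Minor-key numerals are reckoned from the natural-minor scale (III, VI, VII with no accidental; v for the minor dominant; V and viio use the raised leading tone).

V

The chord is a dominant seventh chord on C#.
A dominant resolves down a perfect fifth: C# → F#. In B minor, F# is scale degree 5, i.e. V.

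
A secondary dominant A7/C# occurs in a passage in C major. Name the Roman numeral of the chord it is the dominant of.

The chord is a dominant seventh chord on A.
A dominant resolves down a perfect fifth: A → D. In C major, D is scale degree 2, i.e. ii.

ii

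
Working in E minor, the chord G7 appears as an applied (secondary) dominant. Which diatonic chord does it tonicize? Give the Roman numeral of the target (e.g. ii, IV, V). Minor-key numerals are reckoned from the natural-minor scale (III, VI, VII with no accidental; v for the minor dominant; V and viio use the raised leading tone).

The chord is a dominant seventh chord on G.
A dominant resolves down a perfect fifth: G → C. In E minor, C is scale degree 6, i.e. VI.

VI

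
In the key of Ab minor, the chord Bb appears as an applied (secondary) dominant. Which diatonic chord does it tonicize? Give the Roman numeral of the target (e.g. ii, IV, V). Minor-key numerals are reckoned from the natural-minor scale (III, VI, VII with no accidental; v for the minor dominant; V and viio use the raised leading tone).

V

The chord is a major triad on Bb.
A dominant resolves down a perfect fifth: Bb → Eb. In Ab minor, Eb is scale degree 5, i.e. V.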